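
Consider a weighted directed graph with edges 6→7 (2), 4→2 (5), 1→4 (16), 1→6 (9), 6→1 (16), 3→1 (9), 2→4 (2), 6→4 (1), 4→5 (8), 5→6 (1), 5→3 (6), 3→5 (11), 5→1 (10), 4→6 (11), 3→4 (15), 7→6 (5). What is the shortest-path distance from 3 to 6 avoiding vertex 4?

Paths from 3 to 6 avoiding 4:
3 → 1 → 6: 9 + 9 = 18
3 → 5 → 6: 11 + 1 = 12
3 → 5 → 1 → 6: 11 + 10 + 9 = 30
Shortest: 12.

12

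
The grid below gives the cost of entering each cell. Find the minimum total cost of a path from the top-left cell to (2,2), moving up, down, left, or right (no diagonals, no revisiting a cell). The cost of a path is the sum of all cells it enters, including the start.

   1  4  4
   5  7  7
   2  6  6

Take [0,0] → [1,0] → [2,0] → [2,1] → [2,2] for a total of 1 + 5 + 2 + 6 + 6 = 20.

20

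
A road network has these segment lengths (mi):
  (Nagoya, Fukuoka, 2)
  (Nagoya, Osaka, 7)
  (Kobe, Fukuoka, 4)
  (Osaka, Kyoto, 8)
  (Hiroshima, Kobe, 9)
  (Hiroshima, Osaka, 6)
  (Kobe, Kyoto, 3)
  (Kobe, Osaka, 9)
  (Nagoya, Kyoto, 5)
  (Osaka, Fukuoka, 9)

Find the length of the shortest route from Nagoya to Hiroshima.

13

Some routes from Nagoya to Hiroshima:
Nagoya-Fukuoka-Kobe-Osaka-Hiroshima: 2 + 4 + 9 + 6 = 21
Nagoya-Fukuoka-Kobe-Hiroshima: 2 + 4 + 9 = 15
Nagoya-Osaka-Hiroshima: 7 + 6 = 13
Nagoya-Kyoto-Osaka-Hiroshima: 5 + 8 + 6 = 19
Nagoya-Kyoto-Kobe-Hiroshima: 5 + 3 + 9 = 17
Nagoya-Fukuoka-Osaka-Hiroshima: 2 + 9 + 6 = 17
Shortest: 13 mi.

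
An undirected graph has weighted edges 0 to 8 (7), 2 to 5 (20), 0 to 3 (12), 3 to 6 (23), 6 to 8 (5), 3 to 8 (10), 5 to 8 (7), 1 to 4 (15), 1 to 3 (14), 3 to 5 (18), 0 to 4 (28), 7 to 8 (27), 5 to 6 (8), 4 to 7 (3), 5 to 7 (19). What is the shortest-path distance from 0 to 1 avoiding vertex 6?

Checking several routes:
0→4→1: 28 + 15 = 43
0→3→1: 12 + 14 = 26
0→8→5→3→1: 7 + 7 + 18 + 14 = 46
0→8→3→1: 7 + 10 + 14 = 31
Best route has total 26.

26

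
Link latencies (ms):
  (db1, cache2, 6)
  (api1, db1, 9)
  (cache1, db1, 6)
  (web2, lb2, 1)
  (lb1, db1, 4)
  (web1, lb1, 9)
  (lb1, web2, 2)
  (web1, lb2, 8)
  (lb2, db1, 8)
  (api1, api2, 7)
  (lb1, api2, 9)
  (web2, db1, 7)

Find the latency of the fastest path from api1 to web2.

Some routes from api1 to web2:
api1-db1-lb1-web2: 9 + 4 + 2 = 15
api1-api2-lb1-db1-web2: 7 + 9 + 4 + 7 = 27
api1-db1-lb2-web2: 9 + 8 + 1 = 18
api1-api2-lb1-web2: 7 + 9 + 2 = 18
api1-db1-web2: 9 + 7 = 16
api1-api2-lb1-db1-lb2-web2: 7 + 9 + 4 + 8 + 1 = 29
Best route has total 15 ms.

15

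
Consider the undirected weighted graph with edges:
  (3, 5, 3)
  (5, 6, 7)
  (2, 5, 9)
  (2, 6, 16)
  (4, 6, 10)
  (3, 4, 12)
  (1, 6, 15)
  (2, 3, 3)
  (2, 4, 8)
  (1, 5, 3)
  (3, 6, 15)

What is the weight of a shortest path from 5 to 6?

Some routes from 5 to 6:
5 -> 1 -> 6: 3 + 15 = 18
5 -> 2 -> 6: 9 + 16 = 25
5 -> 3 -> 2 -> 6: 3 + 3 + 16 = 22
5 -> 3 -> 6: 3 + 15 = 18
5 -> 6: 7
5 -> 3 -> 2 -> 4 -> 6: 3 + 3 + 8 + 10 = 24
Shortest: 7.

7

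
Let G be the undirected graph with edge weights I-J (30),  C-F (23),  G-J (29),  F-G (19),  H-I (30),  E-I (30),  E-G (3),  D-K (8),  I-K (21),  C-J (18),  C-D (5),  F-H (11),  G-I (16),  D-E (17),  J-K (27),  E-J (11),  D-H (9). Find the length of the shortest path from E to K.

Comparing a few candidate routes:
E→J→K: 11 + 27 = 38
E→D→K: 17 + 8 = 25
E→G→I→K: 3 + 16 + 21 = 40
E→J→C→D→K: 11 + 18 + 5 + 8 = 42
Shortest: 25.

25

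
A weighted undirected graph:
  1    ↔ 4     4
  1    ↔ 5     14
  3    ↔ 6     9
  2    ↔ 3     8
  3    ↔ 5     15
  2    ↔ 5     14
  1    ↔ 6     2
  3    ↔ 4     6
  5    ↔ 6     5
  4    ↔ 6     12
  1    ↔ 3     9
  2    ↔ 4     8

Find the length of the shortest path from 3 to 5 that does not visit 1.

Comparing a few candidate routes:
3 -> 4 -> 6 -> 5: 6 + 12 + 5 = 23
3 -> 2 -> 4 -> 6 -> 5: 8 + 8 + 12 + 5 = 33
3 -> 4 -> 2 -> 5: 6 + 8 + 14 = 28
3 -> 5: 15
3 -> 2 -> 5: 8 + 14 = 22
3 -> 6 -> 5: 9 + 5 = 14
The minimum is 14.

14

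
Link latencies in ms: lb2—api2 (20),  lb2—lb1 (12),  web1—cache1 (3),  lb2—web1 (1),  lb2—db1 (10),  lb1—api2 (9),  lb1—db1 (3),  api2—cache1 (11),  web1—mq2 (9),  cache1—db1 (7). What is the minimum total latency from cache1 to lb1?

A few of the cache1→lb1 routes:
cache1 -> web1 -> lb2 -> lb1: 3 + 1 + 12 = 16
cache1 -> db1 -> lb1: 7 + 3 = 10
cache1 -> web1 -> lb2 -> db1 -> lb1: 3 + 1 + 10 + 3 = 17
Best route has total 10 ms.

10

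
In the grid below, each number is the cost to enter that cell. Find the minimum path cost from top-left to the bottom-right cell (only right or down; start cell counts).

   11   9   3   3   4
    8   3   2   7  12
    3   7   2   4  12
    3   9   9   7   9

Path r0c0→r1c0→r1c1→r1c2→r2c2→r2c3→r3c3→r3c4: 11 + 8 + 3 + 2 + 2 + 4 + 7 + 9 = 46.

46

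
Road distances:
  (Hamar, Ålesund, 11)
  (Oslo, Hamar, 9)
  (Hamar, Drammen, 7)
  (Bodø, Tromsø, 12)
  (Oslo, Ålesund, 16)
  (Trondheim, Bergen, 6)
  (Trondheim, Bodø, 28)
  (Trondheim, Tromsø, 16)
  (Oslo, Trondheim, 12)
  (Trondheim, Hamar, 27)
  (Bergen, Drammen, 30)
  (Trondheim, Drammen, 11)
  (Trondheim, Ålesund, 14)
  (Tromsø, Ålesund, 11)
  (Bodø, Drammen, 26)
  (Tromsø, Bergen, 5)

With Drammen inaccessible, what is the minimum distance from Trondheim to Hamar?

21

Comparing a few candidate routes:
Trondheim - Hamar: 27
Trondheim - Ålesund - Hamar: 14 + 11 = 25
Trondheim - Bergen - Tromsø - Ålesund - Hamar: 6 + 5 + 11 + 11 = 33
Trondheim - Oslo - Hamar: 12 + 9 = 21
Trondheim - Tromsø - Ålesund - Hamar: 16 + 11 + 11 = 38
The minimum is 21.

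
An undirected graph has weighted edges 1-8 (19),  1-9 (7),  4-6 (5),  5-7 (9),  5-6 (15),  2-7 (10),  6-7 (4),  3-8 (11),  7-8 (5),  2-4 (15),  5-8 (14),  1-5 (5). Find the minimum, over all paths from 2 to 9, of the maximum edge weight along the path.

A few of the 2→9 routes:
2 → 4 → 6 → 7 → 8 → 5 → 1 → 9: max(15, 5, 4, 5, 14, 5, 7) = 15
2 → 4 → 6 → 5 → 1 → 9: max(15, 5, 15, 5, 7) = 15
2 → 7 → 8 → 5 → 1 → 9: max(10, 5, 14, 5, 7) = 14
2 → 4 → 6 → 7 → 5 → 1 → 9: max(15, 5, 4, 9, 5, 7) = 15
2 → 7 → 5 → 1 → 9: max(10, 9, 5, 7) = 10
The minimum achievable maximum is 10.

10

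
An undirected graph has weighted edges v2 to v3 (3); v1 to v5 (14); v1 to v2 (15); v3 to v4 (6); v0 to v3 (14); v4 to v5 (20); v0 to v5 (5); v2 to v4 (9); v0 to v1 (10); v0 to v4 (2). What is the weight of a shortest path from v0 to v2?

11

Comparing a few candidate routes:
v0-v1-v2: 10 + 15 = 25
v0-v3-v2: 14 + 3 = 17
v0-v4-v2: 2 + 9 = 11
v0-v4-v3-v2: 2 + 6 + 3 = 11
The minimum is 11.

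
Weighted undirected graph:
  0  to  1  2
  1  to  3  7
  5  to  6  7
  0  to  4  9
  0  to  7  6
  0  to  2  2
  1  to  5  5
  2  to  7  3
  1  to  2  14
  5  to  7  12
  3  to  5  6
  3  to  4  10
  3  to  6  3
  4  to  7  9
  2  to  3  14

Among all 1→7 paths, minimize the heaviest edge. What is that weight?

Comparing a few candidate routes:
1 → 0 → 7: max(2, 6) = 6
1 → 5 → 6 → 3 → 4 → 0 → 7: max(5, 7, 3, 10, 9, 6) = 10
1 → 0 → 2 → 7: max(2, 2, 3) = 3
1 → 0 → 4 → 7: max(2, 9, 9) = 9
Smallest bottleneck: 3.

3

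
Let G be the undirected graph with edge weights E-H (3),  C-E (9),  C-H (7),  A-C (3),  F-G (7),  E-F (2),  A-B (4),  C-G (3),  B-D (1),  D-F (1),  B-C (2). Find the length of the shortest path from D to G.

Some routes from D to G:
D→B→C→G: 1 + 2 + 3 = 6
D→B→A→C→G: 1 + 4 + 3 + 3 = 11
D→F→G: 1 + 7 = 8
Shortest: 6.

6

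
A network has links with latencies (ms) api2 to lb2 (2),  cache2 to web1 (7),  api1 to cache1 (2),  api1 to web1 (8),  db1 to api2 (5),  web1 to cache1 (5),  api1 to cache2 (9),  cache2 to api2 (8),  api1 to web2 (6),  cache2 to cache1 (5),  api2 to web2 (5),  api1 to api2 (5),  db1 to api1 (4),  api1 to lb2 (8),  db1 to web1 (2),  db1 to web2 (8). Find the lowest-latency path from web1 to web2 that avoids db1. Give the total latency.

13

Checking several routes:
web1 → cache2 → cache1 → api1 → web2: 7 + 5 + 2 + 6 = 20
web1 → api1 → web2: 8 + 6 = 14
web1 → api1 → api2 → web2: 8 + 5 + 5 = 18
web1 → cache1 → api1 → web2: 5 + 2 + 6 = 13
web1 → cache1 → api1 → api2 → web2: 5 + 2 + 5 + 5 = 17
Shortest: 13 ms.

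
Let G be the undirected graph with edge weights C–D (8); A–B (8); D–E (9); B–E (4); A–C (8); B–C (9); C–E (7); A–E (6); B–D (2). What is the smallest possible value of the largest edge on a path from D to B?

Comparing a few candidate routes:
D → B: max(2) = 2
D → C → E → A → B: max(8, 7, 6, 8) = 8
D → C → A → E → B: max(8, 8, 6, 4) = 8
D → C → A → B: max(8, 8, 8) = 8
Best route has worst link 2.

2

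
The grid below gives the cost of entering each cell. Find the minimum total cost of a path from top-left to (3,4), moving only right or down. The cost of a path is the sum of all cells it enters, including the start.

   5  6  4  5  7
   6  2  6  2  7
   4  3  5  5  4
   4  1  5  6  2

30

One optimal route is [0,0] [0,1] [1,1] [2,1] [3,1] [3,2] [3,3] [3,4].
Its cost is 5 + 6 + 2 + 3 + 1 + 5 + 6 + 2 = 30.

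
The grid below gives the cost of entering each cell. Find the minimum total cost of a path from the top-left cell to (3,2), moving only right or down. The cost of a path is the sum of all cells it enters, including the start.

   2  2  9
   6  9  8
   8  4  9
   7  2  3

Cheapest: (0,0) (0,1) (1,1) (2,1) (3,1) (3,2)
  2 + 2 + 9 + 4 + 2 + 3 = 22

22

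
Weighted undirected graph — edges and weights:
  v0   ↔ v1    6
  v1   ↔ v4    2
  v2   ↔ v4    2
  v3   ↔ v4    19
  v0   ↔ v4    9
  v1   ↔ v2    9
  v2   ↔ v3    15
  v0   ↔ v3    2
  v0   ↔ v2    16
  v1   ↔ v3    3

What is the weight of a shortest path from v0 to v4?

7

Checking several routes:
v0 - v1 - v2 - v4: 6 + 9 + 2 = 17
v0 - v4: 9
v0 - v1 - v4: 6 + 2 = 8
v0 - v3 - v1 - v2 - v4: 2 + 3 + 9 + 2 = 16
v0 - v3 - v1 - v4: 2 + 3 + 2 = 7
v0 - v2 - v4: 16 + 2 = 18
Shortest: 7.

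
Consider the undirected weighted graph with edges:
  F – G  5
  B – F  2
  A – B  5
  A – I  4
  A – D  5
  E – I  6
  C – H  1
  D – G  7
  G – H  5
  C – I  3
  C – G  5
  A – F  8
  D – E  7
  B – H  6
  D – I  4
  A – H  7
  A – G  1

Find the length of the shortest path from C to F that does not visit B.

Checking several routes:
C→H→G→F: 1 + 5 + 5 = 11
C→G→F: 5 + 5 = 10
C→I→A→G→F: 3 + 4 + 1 + 5 = 13
Shortest: 10.

10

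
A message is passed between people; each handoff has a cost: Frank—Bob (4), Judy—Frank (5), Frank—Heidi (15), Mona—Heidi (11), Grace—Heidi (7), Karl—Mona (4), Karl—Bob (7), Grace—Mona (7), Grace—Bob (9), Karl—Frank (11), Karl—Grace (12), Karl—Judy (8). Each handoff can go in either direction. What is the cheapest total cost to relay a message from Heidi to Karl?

15

Comparing a few candidate routes:
Heidi → Grace → Bob → Karl: 7 + 9 + 7 = 23
Heidi → Grace → Karl: 7 + 12 = 19
Heidi → Mona → Karl: 11 + 4 = 15
Heidi → Grace → Mona → Karl: 7 + 7 + 4 = 18
Heidi → Frank → Karl: 15 + 11 = 26
Shortest: 15.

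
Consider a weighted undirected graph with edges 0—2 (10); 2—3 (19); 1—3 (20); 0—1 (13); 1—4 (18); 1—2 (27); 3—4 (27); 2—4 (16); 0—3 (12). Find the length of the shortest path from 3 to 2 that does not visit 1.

Candidate routes:
3 → 0 → 2: 12 + 10 = 22
3 → 2: 19
3 → 4 → 2: 27 + 16 = 43
Best route has total 19.

19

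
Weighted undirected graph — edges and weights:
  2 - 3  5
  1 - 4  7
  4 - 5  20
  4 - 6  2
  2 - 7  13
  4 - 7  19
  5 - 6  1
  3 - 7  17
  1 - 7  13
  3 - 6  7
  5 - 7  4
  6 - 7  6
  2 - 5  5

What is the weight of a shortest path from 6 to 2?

Checking several routes:
6→7→5→2: 6 + 4 + 5 = 15
6→3→2: 7 + 5 = 12
6→5→2: 1 + 5 = 6
Shortest: 6.

6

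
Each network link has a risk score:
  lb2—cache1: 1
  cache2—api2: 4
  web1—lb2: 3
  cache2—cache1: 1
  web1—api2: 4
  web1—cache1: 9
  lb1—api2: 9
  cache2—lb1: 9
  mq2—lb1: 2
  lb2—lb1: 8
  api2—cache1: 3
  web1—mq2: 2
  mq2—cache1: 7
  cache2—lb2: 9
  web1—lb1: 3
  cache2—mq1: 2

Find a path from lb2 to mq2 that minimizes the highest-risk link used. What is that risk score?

A few of the lb2→mq2 routes:
lb2→cache1→cache2→api2→web1→mq2: max(1, 1, 4, 4, 2) = 4
lb2→web1→lb1→mq2: max(3, 3, 2) = 3
lb2→cache1→cache2→api2→web1→lb1→mq2: max(1, 1, 4, 4, 3, 2) = 4
lb2→web1→mq2: max(3, 2) = 3
The minimum achievable maximum is 3.

3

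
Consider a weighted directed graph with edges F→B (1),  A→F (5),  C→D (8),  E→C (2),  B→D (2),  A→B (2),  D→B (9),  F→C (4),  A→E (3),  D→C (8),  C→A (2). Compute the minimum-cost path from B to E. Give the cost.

15

Paths from B to E:
B -> D -> C -> A -> E: 2 + 8 + 2 + 3 = 15
Shortest: 15.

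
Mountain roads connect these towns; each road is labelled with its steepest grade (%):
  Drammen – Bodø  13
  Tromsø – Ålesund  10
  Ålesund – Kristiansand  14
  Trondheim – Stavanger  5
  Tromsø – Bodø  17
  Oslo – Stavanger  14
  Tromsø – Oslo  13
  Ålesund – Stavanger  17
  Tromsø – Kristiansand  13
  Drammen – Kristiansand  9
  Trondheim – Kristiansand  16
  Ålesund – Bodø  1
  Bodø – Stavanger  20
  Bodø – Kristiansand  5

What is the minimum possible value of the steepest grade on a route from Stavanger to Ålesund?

Comparing a few candidate routes:
Stavanger→Oslo→Tromsø→Kristiansand→Ålesund: max(14, 13, 13, 14) = 14
Stavanger→Oslo→Tromsø→Ålesund: max(14, 13, 10) = 14
Stavanger→Oslo→Tromsø→Kristiansand→Bodø→Ålesund: max(14, 13, 13, 5, 1) = 14
Stavanger→Oslo→Tromsø→Kristiansand→Drammen→Bodø→Ålesund: max(14, 13, 13, 9, 13, 1) = 14
Best route has worst link 14%.

14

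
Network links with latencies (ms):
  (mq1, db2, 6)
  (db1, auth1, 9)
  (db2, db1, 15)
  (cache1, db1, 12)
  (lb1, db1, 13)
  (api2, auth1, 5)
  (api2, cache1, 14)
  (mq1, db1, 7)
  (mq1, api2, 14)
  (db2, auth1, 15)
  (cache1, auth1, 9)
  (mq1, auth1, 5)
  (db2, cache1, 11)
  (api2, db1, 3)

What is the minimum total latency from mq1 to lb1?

20

Some routes from mq1 to lb1:
mq1-auth1-api2-db1-lb1: 5 + 5 + 3 + 13 = 26
mq1-auth1-db1-lb1: 5 + 9 + 13 = 27
mq1-db1-lb1: 7 + 13 = 20
Best route has total 20 ms.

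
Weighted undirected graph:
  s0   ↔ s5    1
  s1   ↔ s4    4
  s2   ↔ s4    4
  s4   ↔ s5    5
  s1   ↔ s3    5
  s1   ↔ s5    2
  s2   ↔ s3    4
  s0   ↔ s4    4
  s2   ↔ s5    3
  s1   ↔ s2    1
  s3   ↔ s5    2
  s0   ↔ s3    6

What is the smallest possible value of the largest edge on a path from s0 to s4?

4

Comparing a few candidate routes:
s0 → s4: max(4) = 4
s0 → s5 → s2 → s4: max(1, 3, 4) = 4
s0 → s5 → s3 → s2 → s1 → s4: max(1, 2, 4, 1, 4) = 4
s0 → s5 → s1 → s2 → s4: max(1, 2, 1, 4) = 4
s0 → s5 → s2 → s1 → s4: max(1, 3, 1, 4) = 4
s0 → s5 → s3 → s2 → s4: max(1, 2, 4, 4) = 4
Best route has worst link 4.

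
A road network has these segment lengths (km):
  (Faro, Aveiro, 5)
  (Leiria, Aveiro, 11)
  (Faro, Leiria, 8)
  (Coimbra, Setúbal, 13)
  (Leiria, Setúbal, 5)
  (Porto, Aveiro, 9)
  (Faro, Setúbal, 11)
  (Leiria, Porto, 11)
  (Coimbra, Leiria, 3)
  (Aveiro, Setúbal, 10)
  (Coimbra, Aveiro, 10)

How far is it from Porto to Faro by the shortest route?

Comparing a few candidate routes:
Porto→Aveiro→Faro: 9 + 5 = 14
Porto→Leiria→Setúbal→Faro: 11 + 5 + 11 = 27
Porto→Leiria→Faro: 11 + 8 = 19
Best route has total 14 km.

14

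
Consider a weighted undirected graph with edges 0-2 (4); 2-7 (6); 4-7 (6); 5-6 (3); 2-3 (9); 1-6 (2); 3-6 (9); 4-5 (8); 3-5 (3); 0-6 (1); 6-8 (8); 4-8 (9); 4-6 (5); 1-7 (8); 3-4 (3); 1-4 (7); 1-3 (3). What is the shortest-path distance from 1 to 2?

Checking several routes:
1 → 6 → 0 → 2: 2 + 1 + 4 = 7
1 → 7 → 2: 8 + 6 = 14
1 → 3 → 5 → 6 → 0 → 2: 3 + 3 + 3 + 1 + 4 = 14
1 → 3 → 2: 3 + 9 = 12
The minimum is 7.

7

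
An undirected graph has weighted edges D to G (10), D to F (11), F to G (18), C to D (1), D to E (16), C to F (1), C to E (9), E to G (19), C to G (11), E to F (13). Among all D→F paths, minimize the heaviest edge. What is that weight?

A few of the D→F routes:
D -> G -> C -> F: max(10, 11, 1) = 11
D -> F: max(11) = 11
D -> C -> F: max(1, 1) = 1
Smallest bottleneck: 1.

1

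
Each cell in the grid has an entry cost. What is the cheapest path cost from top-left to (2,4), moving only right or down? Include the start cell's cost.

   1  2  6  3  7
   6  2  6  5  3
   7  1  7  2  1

One optimal route is (0,0)→(0,1)→(1,1)→(2,1)→(2,2)→(2,3)→(2,4).
Its cost is 1 + 2 + 2 + 1 + 7 + 2 + 1 = 16.

16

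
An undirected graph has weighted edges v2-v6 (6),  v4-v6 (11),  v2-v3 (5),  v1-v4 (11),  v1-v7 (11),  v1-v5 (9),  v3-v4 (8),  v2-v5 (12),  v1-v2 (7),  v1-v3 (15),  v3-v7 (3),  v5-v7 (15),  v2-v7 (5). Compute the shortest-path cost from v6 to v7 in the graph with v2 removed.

A few of the v6→v7 routes:
v6-v4-v1-v7: 11 + 11 + 11 = 33
v6-v4-v3-v1-v7: 11 + 8 + 15 + 11 = 45
v6-v4-v1-v3-v7: 11 + 11 + 15 + 3 = 40
v6-v4-v3-v7: 11 + 8 + 3 = 22
The minimum is 22.

22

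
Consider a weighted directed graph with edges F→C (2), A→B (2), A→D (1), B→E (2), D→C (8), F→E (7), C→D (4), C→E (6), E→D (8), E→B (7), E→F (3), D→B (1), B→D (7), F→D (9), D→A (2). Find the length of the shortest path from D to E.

Routes from D to E:
D - C - E: 8 + 6 = 14
D - B - E: 1 + 2 = 3
D - A - B - E: 2 + 2 + 2 = 6
Best route has total 3.

3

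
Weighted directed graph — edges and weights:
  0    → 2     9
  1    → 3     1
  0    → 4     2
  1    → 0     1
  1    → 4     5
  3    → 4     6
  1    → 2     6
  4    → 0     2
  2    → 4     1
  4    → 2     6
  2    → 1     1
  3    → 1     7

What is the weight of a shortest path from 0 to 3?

Paths from 0 to 3:
0 -> 4 -> 2 -> 1 -> 3: 2 + 6 + 1 + 1 = 10
0 -> 2 -> 1 -> 3: 9 + 1 + 1 = 11
Shortest: 10.

10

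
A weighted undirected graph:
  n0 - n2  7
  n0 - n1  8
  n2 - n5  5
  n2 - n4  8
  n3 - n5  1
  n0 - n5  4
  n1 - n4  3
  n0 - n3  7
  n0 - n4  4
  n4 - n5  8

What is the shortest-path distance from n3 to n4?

Some routes from n3 to n4:
n3 -> n0 -> n4: 7 + 4 = 11
n3 -> n5 -> n4: 1 + 8 = 9
n3 -> n5 -> n2 -> n4: 1 + 5 + 8 = 14
n3 -> n5 -> n0 -> n4: 1 + 4 + 4 = 9
Shortest: 9.

9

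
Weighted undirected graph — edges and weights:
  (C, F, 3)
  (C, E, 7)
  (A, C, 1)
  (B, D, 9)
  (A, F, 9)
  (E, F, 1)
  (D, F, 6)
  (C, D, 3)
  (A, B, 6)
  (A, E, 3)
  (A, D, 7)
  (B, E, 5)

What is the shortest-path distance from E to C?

4

Checking several routes:
E -> C: 7
E -> A -> C: 3 + 1 = 4
E -> F -> C: 1 + 3 = 4
Best route has total 4.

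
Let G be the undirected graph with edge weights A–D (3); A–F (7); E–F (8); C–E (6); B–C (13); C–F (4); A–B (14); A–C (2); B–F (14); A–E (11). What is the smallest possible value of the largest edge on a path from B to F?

Some routes from B to F:
B -> C -> E -> F: max(13, 6, 8) = 13
B -> C -> A -> F: max(13, 2, 7) = 13
B -> C -> A -> E -> F: max(13, 2, 11, 8) = 13
B -> C -> F: max(13, 4) = 13
B -> C -> E -> A -> F: max(13, 6, 11, 7) = 13
Smallest bottleneck: 13.

13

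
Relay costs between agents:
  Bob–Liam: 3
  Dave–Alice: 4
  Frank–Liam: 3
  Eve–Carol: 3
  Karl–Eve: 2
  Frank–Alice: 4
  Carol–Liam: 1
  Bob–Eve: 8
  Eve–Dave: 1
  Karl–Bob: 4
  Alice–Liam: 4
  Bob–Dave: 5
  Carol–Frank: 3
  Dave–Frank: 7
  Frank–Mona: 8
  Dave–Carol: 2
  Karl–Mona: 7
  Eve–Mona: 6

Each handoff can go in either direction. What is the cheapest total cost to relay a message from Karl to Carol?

Some routes from Karl to Carol:
Karl-Bob-Liam-Carol: 4 + 3 + 1 = 8
Karl-Eve-Carol: 2 + 3 = 5
Karl-Eve-Dave-Carol: 2 + 1 + 2 = 5
Shortest: 5.

5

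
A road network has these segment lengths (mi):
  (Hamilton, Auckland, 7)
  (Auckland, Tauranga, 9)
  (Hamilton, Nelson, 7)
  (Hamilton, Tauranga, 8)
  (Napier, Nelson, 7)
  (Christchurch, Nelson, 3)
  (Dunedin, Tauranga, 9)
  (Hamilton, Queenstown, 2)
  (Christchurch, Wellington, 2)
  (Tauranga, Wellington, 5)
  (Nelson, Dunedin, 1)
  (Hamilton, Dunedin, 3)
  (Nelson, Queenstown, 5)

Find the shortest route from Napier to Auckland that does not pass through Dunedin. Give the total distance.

Paths from Napier to Auckland avoiding Dunedin:
Napier→Nelson→Hamilton→Auckland: 7 + 7 + 7 = 21
Napier→Nelson→Queenstown→Hamilton→Auckland: 7 + 5 + 2 + 7 = 21
Napier→Nelson→Christchurch→Wellington→Tauranga→Hamilton→Auckland: 7 + 3 + 2 + 5 + 8 + 7 = 32
Napier→Nelson→Hamilton→Tauranga→Auckland: 7 + 7 + 8 + 9 = 31
Napier→Nelson→Queenstown→Hamilton→Tauranga→Auckland: 7 + 5 + 2 + 8 + 9 = 31
Napier→Nelson→Christchurch→Wellington→Tauranga→Auckland: 7 + 3 + 2 + 5 + 9 = 26
The minimum is 21 mi.

21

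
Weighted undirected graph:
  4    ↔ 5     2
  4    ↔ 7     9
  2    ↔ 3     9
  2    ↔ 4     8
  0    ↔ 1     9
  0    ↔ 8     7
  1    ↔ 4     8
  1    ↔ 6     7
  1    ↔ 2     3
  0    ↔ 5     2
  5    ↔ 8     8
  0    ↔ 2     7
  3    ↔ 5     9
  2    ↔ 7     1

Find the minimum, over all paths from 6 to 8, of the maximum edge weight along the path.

7

Comparing a few candidate routes:
6 → 1 → 2 → 4 → 5 → 8: max(7, 3, 8, 2, 8) = 8
6 → 1 → 2 → 0 → 8: max(7, 3, 7, 7) = 7
6 → 1 → 2 → 4 → 5 → 0 → 8: max(7, 3, 8, 2, 2, 7) = 8
Best route has worst link 7.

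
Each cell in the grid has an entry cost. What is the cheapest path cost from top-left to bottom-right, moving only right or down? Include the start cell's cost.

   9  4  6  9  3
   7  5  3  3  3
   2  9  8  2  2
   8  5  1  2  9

Path r0c0 → r0c1 → r1c1 → r1c2 → r1c3 → r2c3 → r2c4 → r3c4: 9 + 4 + 5 + 3 + 3 + 2 + 2 + 9 = 37.

37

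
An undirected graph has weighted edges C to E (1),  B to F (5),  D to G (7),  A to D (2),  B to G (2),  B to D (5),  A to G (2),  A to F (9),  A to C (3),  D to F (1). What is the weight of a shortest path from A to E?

Paths from A to E:
A - C - E: 3 + 1 = 4
Best route has total 4.

4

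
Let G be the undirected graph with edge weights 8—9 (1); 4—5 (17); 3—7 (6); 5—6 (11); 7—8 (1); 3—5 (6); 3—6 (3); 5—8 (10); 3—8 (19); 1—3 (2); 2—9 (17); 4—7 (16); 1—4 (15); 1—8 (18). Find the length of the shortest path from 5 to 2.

28

A few of the 5→2 routes:
5 → 6 → 3 → 7 → 8 → 9 → 2: 11 + 3 + 6 + 1 + 1 + 17 = 39
5 → 8 → 9 → 2: 10 + 1 + 17 = 28
5 → 3 → 7 → 8 → 9 → 2: 6 + 6 + 1 + 1 + 17 = 31
5 → 3 → 8 → 9 → 2: 6 + 19 + 1 + 17 = 43
5 → 3 → 1 → 8 → 9 → 2: 6 + 2 + 18 + 1 + 17 = 44
5 → 6 → 3 → 8 → 9 → 2: 11 + 3 + 19 + 1 + 17 = 51
Best route has total 28.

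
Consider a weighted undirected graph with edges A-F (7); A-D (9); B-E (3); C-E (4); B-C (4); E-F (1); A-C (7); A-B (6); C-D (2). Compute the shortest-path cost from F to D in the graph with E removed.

Routes from F to D avoiding E:
F → A → D: 7 + 9 = 16
F → A → B → C → D: 7 + 6 + 4 + 2 = 19
F → A → C → D: 7 + 7 + 2 = 16
Shortest: 16.

16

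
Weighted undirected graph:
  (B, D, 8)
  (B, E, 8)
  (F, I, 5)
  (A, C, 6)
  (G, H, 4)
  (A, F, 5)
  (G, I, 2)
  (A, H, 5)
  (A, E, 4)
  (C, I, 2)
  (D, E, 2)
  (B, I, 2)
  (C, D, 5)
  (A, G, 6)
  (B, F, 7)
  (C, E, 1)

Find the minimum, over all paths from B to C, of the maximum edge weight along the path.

Comparing a few candidate routes:
B-I-F-A-E-D-C: max(2, 5, 5, 4, 2, 5) = 5
B-I-C: max(2, 2) = 2
B-I-G-H-A-E-D-C: max(2, 2, 4, 5, 4, 2, 5) = 5
B-I-F-A-E-C: max(2, 5, 5, 4, 1) = 5
The minimum achievable maximum is 2.

2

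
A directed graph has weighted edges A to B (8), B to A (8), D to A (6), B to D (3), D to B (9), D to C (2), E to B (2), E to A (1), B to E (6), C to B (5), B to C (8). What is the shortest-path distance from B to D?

3

Routes from B to D:
B-D: 3
Shortest: 3.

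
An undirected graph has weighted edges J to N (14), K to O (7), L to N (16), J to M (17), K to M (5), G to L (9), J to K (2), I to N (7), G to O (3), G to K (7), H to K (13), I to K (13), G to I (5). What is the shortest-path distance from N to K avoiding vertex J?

19

Some routes from N to K avoiding J:
N -> I -> K: 7 + 13 = 20
N -> L -> G -> O -> K: 16 + 9 + 3 + 7 = 35
N -> I -> G -> O -> K: 7 + 5 + 3 + 7 = 22
N -> L -> G -> K: 16 + 9 + 7 = 32
N -> I -> G -> K: 7 + 5 + 7 = 19
The minimum is 19.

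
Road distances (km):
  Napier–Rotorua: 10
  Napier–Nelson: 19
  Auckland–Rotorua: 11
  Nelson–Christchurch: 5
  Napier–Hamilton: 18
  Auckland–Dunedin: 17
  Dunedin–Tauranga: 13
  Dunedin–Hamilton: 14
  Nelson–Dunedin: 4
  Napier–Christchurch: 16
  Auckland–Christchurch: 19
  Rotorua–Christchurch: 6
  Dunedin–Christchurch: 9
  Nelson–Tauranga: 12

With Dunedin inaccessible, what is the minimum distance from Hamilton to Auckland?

Checking several routes:
Hamilton -> Napier -> Christchurch -> Rotorua -> Auckland: 18 + 16 + 6 + 11 = 51
Hamilton -> Napier -> Christchurch -> Auckland: 18 + 16 + 19 = 53
Hamilton -> Napier -> Nelson -> Christchurch -> Rotorua -> Auckland: 18 + 19 + 5 + 6 + 11 = 59
Hamilton -> Napier -> Rotorua -> Christchurch -> Auckland: 18 + 10 + 6 + 19 = 53
Hamilton -> Napier -> Rotorua -> Auckland: 18 + 10 + 11 = 39
Shortest: 39 km.

39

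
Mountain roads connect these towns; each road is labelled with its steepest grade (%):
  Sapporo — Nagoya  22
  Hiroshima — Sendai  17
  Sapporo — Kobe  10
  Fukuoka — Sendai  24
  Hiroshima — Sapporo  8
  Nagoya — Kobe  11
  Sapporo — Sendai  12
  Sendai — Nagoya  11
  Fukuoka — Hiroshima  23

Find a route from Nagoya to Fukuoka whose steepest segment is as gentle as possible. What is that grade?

23

Comparing a few candidate routes:
Nagoya→Kobe→Sapporo→Hiroshima→Fukuoka: max(11, 10, 8, 23) = 23
Nagoya→Sendai→Hiroshima→Fukuoka: max(11, 17, 23) = 23
Nagoya→Sendai→Sapporo→Hiroshima→Fukuoka: max(11, 12, 8, 23) = 23
Nagoya→Kobe→Sapporo→Sendai→Hiroshima→Fukuoka: max(11, 10, 12, 17, 23) = 23
Smallest bottleneck: 23%.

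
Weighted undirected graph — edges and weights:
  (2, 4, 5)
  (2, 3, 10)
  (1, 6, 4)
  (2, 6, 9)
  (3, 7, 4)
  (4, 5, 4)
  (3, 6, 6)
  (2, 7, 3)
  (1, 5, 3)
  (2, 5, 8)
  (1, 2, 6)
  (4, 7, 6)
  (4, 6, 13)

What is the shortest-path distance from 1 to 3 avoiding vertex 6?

Some routes from 1 to 3 avoiding 6:
1 → 2 → 7 → 3: 6 + 3 + 4 = 13
1 → 2 → 3: 6 + 10 = 16
1 → 5 → 4 → 7 → 3: 3 + 4 + 6 + 4 = 17
Shortest: 13.

13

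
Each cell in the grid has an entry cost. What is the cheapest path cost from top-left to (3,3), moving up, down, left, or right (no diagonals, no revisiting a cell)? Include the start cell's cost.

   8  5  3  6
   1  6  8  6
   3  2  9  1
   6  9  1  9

Cheapest: (0,0) → (1,0) → (2,0) → (2,1) → (2,2) → (2,3) → (3,3)
  8 + 1 + 3 + 2 + 9 + 1 + 9 = 33

33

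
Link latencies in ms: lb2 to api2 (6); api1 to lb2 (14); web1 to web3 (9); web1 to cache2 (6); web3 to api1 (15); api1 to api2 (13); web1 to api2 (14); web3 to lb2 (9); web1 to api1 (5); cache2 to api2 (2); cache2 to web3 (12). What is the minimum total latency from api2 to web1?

Comparing a few candidate routes:
api2-api1-web1: 13 + 5 = 18
api2-cache2-web3-web1: 2 + 12 + 9 = 23
api2-web1: 14
api2-cache2-web1: 2 + 6 = 8
api2-lb2-web3-web1: 6 + 9 + 9 = 24
The minimum is 8 ms.

8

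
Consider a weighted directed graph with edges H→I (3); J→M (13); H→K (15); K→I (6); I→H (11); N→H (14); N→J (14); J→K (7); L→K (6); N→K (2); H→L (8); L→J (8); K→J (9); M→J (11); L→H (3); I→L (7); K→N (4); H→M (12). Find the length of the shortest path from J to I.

13

Routes from J to I:
J→K→N→H→I: 7 + 4 + 14 + 3 = 28
J→K→I: 7 + 6 = 13
The minimum is 13.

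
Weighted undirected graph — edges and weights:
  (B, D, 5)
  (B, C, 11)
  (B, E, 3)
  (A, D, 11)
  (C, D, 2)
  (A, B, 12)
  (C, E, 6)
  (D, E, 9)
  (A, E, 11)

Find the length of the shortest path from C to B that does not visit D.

Routes from C to B avoiding D:
C→E→A→B: 6 + 11 + 12 = 29
C→B: 11
C→E→B: 6 + 3 = 9
The minimum is 9.

9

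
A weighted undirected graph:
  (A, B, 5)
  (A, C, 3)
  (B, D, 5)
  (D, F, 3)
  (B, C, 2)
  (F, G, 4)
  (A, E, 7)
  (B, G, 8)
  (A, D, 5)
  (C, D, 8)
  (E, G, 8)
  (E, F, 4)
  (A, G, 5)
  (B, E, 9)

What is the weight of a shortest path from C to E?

Comparing a few candidate routes:
C-A-E: 3 + 7 = 10
C-B-A-E: 2 + 5 + 7 = 14
C-A-D-F-E: 3 + 5 + 3 + 4 = 15
C-B-E: 2 + 9 = 11
C-B-D-F-E: 2 + 5 + 3 + 4 = 14
C-D-F-E: 8 + 3 + 4 = 15
Shortest: 10.

10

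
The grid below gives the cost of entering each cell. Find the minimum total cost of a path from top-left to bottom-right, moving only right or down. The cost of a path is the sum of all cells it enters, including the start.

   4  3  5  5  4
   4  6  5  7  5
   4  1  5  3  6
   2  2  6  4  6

31

One optimal route is r0c0 r1c0 r2c0 r2c1 r2c2 r2c3 r3c3 r3c4.
Its cost is 4 + 4 + 4 + 1 + 5 + 3 + 4 + 6 = 31.
For comparison, the top-then-right route costs 38.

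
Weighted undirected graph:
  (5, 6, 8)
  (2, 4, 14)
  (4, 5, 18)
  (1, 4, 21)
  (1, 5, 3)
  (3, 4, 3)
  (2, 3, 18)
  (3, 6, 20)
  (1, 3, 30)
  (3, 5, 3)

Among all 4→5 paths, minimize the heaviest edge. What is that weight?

Comparing a few candidate routes:
4→5: max(18) = 18
4→3→5: max(3, 3) = 3
4→2→3→6→5: max(14, 18, 20, 8) = 20
4→1→5: max(21, 3) = 21
4→2→3→5: max(14, 18, 3) = 18
4→3→6→5: max(3, 20, 8) = 20
Smallest bottleneck: 3.

3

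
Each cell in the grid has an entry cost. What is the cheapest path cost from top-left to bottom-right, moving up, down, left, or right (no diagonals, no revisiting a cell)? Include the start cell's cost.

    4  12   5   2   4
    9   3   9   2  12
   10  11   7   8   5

38

Take [0,0] [0,1] [0,2] [0,3] [1,3] [2,3] [2,4] for a total of 4 + 12 + 5 + 2 + 2 + 8 + 5 = 38.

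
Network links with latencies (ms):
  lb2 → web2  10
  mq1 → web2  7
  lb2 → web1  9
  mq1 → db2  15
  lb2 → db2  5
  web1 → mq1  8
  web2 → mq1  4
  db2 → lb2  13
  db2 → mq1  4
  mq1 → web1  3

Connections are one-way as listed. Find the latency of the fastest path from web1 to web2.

Candidate routes:
web1 - mq1 - web2: 8 + 7 = 15
web1 - mq1 - db2 - lb2 - web2: 8 + 15 + 13 + 10 = 46
Best route has total 15 ms.

15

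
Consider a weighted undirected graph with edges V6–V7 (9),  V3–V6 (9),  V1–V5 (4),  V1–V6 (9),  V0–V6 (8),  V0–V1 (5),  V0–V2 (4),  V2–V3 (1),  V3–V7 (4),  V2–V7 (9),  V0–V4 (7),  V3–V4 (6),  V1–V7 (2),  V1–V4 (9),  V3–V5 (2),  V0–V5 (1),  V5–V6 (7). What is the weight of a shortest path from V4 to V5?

Some routes from V4 to V5:
V4 → V0 → V2 → V3 → V5: 7 + 4 + 1 + 2 = 14
V4 → V0 → V5: 7 + 1 = 8
V4 → V3 → V2 → V0 → V5: 6 + 1 + 4 + 1 = 12
V4 → V3 → V5: 6 + 2 = 8
V4 → V1 → V5: 9 + 4 = 13
Best route has total 8.

8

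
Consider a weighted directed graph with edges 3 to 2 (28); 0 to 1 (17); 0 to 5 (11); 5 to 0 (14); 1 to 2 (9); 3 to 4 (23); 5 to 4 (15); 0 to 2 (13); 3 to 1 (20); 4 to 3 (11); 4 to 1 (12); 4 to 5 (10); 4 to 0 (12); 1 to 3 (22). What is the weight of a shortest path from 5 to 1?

Routes from 5 to 1:
5→4→3→1: 15 + 11 + 20 = 46
5→4→1: 15 + 12 = 27
5→4→0→1: 15 + 12 + 17 = 44
5→0→1: 14 + 17 = 31
Best route has total 27.

27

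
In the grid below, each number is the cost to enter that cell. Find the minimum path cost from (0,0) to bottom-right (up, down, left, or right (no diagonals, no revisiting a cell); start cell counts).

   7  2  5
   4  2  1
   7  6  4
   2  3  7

One optimal route is r0c0 -> r0c1 -> r1c1 -> r1c2 -> r2c2 -> r3c2.
Its cost is 7 + 2 + 2 + 1 + 4 + 7 = 23.

23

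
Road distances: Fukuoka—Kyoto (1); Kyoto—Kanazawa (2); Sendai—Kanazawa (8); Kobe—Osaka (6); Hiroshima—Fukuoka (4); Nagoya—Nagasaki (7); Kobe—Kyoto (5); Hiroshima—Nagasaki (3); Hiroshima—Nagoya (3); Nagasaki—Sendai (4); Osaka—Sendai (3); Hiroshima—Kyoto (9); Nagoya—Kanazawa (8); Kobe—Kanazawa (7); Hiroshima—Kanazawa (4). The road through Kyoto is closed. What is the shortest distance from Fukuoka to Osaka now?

14

Comparing a few candidate routes:
Fukuoka-Hiroshima-Nagoya-Kanazawa-Kobe-Osaka: 4 + 3 + 8 + 7 + 6 = 28
Fukuoka-Hiroshima-Kanazawa-Kobe-Osaka: 4 + 4 + 7 + 6 = 21
Fukuoka-Hiroshima-Nagoya-Nagasaki-Sendai-Osaka: 4 + 3 + 7 + 4 + 3 = 21
Fukuoka-Hiroshima-Kanazawa-Sendai-Osaka: 4 + 4 + 8 + 3 = 19
Fukuoka-Hiroshima-Nagoya-Kanazawa-Sendai-Osaka: 4 + 3 + 8 + 8 + 3 = 26
Fukuoka-Hiroshima-Nagasaki-Sendai-Osaka: 4 + 3 + 4 + 3 = 14
Shortest: 14.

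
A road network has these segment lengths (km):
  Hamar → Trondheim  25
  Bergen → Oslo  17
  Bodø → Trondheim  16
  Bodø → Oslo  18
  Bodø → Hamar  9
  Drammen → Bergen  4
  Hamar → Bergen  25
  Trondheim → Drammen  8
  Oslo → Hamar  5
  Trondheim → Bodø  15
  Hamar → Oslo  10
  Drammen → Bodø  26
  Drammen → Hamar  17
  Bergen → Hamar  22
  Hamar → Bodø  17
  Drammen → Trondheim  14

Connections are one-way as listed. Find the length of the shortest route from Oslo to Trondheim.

Routes from Oslo to Trondheim:
Oslo → Hamar → Trondheim: 5 + 25 = 30
Oslo → Hamar → Bodø → Trondheim: 5 + 17 + 16 = 38
Shortest: 30 km.

30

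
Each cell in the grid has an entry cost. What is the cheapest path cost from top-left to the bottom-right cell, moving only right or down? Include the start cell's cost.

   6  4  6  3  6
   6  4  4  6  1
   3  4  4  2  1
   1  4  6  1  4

29

Cheapest: r0c0→r0c1→r1c1→r1c2→r2c2→r2c3→r2c4→r3c4
  6 + 4 + 4 + 4 + 4 + 2 + 1 + 4 = 29
For comparison, the top-then-right route costs 31.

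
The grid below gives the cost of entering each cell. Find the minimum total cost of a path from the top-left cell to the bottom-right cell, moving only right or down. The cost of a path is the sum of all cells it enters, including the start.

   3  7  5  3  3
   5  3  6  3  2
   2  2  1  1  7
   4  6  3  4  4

Cheapest: (0,0) → (1,0) → (2,0) → (2,1) → (2,2) → (2,3) → (3,3) → (3,4)
  3 + 5 + 2 + 2 + 1 + 1 + 4 + 4 = 22
(Top row then right column would cost 34.)

22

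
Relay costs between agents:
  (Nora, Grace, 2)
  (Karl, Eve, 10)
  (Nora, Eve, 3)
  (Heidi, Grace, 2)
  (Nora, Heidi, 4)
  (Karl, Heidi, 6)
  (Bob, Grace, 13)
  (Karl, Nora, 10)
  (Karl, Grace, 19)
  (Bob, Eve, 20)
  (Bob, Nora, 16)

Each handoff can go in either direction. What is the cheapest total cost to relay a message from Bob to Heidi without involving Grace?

20

A few of the Bob→Heidi routes:
Bob-Eve-Nora-Heidi: 20 + 3 + 4 = 27
Bob-Nora-Eve-Karl-Heidi: 16 + 3 + 10 + 6 = 35
Bob-Nora-Karl-Heidi: 16 + 10 + 6 = 32
Bob-Nora-Heidi: 16 + 4 = 20
Bob-Eve-Karl-Heidi: 20 + 10 + 6 = 36
Bob-Eve-Nora-Karl-Heidi: 20 + 3 + 10 + 6 = 39
Best route has total 20.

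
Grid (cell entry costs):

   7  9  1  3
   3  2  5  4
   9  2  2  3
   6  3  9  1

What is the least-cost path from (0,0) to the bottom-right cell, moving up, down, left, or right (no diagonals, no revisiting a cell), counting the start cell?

Path (0,0)→(1,0)→(1,1)→(2,1)→(2,2)→(2,3)→(3,3): 7 + 3 + 2 + 2 + 2 + 3 + 1 = 20.

20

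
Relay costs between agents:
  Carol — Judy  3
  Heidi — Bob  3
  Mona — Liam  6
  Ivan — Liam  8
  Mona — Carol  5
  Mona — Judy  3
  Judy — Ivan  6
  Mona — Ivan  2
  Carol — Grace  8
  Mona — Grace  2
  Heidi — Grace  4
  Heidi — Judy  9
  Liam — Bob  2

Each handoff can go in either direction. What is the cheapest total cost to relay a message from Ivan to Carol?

7

Checking several routes:
Ivan-Mona-Carol: 2 + 5 = 7
Ivan-Mona-Grace-Carol: 2 + 2 + 8 = 12
Ivan-Judy-Carol: 6 + 3 = 9
Ivan-Mona-Judy-Carol: 2 + 3 + 3 = 8
Shortest: 7.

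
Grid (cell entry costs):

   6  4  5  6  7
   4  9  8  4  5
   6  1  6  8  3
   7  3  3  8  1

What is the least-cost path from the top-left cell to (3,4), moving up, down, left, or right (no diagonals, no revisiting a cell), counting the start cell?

32

Take r0c0 → r1c0 → r2c0 → r2c1 → r3c1 → r3c2 → r3c3 → r3c4 for a total of 6 + 4 + 6 + 1 + 3 + 3 + 8 + 1 = 32.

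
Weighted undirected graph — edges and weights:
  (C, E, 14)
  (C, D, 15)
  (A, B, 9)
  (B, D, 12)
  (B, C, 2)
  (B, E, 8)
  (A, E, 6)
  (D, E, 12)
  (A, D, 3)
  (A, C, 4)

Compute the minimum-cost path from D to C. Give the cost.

7

Comparing a few candidate routes:
D -> C: 15
D -> A -> C: 3 + 4 = 7
D -> B -> C: 12 + 2 = 14
D -> A -> B -> C: 3 + 9 + 2 = 14
The minimum is 7.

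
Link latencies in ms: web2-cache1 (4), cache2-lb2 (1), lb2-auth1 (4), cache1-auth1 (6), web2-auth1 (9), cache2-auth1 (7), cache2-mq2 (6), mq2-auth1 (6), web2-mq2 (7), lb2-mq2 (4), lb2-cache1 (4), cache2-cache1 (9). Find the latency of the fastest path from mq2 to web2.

Comparing a few candidate routes:
mq2 -> web2: 7
mq2 -> auth1 -> web2: 6 + 9 = 15
mq2 -> cache2 -> lb2 -> cache1 -> web2: 6 + 1 + 4 + 4 = 15
mq2 -> auth1 -> cache1 -> web2: 6 + 6 + 4 = 16
mq2 -> lb2 -> cache1 -> web2: 4 + 4 + 4 = 12
Best route has total 7 ms.

7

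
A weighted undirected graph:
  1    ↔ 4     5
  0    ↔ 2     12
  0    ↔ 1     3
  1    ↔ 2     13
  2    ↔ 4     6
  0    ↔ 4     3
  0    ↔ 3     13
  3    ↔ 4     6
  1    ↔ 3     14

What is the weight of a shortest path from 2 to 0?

Checking several routes:
2-1-4-0: 13 + 5 + 3 = 21
2-1-0: 13 + 3 = 16
2-0: 12
2-4-0: 6 + 3 = 9
2-4-1-0: 6 + 5 + 3 = 14
Best route has total 9.

9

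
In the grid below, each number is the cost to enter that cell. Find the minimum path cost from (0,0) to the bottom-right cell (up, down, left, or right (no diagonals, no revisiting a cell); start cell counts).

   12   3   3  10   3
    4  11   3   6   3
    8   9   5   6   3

Best path: r0c0 → r0c1 → r0c2 → r1c2 → r1c3 → r1c4 → r2c4
Cost: 12 + 3 + 3 + 3 + 6 + 3 + 3 = 33

33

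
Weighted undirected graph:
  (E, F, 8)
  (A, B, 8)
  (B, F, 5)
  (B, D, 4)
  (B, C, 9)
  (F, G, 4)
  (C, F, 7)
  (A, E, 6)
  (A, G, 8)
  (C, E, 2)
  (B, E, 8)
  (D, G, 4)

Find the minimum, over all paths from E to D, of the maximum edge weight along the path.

7

Checking several routes:
E -> C -> F -> B -> D: max(2, 7, 5, 4) = 7
E -> C -> F -> G -> D: max(2, 7, 4, 4) = 7
E -> A -> G -> F -> B -> D: max(6, 8, 4, 5, 4) = 8
E -> A -> B -> F -> G -> D: max(6, 8, 5, 4, 4) = 8
E -> A -> G -> D: max(6, 8, 4) = 8
E -> A -> B -> D: max(6, 8, 4) = 8
Best route has worst link 7.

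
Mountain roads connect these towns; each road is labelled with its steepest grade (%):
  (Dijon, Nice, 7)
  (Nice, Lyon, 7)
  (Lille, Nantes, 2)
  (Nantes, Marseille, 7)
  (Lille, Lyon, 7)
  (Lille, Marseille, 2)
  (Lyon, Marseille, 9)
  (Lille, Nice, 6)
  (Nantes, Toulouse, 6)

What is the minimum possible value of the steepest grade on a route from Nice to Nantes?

6

Checking several routes:
Nice → Lyon → Marseille → Lille → Nantes: max(7, 9, 2, 2) = 9
Nice → Lille → Nantes: max(6, 2) = 6
Nice → Lyon → Lille → Nantes: max(7, 7, 2) = 7
Nice → Lille → Lyon → Marseille → Nantes: max(6, 7, 9, 7) = 9
Nice → Lille → Marseille → Nantes: max(6, 2, 7) = 7
Nice → Lyon → Lille → Marseille → Nantes: max(7, 7, 2, 7) = 7
The minimum achievable maximum is 6%.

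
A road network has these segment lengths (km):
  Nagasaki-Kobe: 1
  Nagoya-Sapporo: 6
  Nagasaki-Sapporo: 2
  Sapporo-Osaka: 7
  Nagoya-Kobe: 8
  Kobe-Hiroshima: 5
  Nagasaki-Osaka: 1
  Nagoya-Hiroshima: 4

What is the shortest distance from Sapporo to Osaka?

Candidate routes:
Sapporo-Nagoya-Kobe-Nagasaki-Osaka: 6 + 8 + 1 + 1 = 16
Sapporo-Nagoya-Hiroshima-Kobe-Nagasaki-Osaka: 6 + 4 + 5 + 1 + 1 = 17
Sapporo-Nagasaki-Osaka: 2 + 1 = 3
Sapporo-Osaka: 7
Shortest: 3 km.

3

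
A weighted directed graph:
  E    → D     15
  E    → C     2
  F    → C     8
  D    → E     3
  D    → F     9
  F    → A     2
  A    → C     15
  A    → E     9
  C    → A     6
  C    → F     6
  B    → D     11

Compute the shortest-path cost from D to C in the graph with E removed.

Routes from D to C avoiding E:
D -> F -> A -> C: 9 + 2 + 15 = 26
D -> F -> C: 9 + 8 = 17
Shortest: 17.

17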